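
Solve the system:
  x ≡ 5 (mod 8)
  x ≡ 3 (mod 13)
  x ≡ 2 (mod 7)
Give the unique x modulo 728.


Moduli 8, 13, 7 are pairwise coprime; by CRT there is a unique solution modulo M = 8 · 13 · 7 = 728.
Solve pairwise, accumulating the modulus:
  Start with x ≡ 5 (mod 8).
  Combine with x ≡ 3 (mod 13): since gcd(8, 13) = 1, we get a unique residue mod 104.
    Write x = 5 + 8·t and substitute into x ≡ 3 (mod 13): 8·t ≡ 3 − 5 = -2 (mod 13).
    Reduce coefficients mod 13: 8·t ≡ 11 (mod 13).
    The inverse of 8 mod 13 is 5 (since 8·5 = 40 = 3·13 + 1), so t ≡ 5·11 = 55 ≡ 3 (mod 13).
    Then x = 5 + 8·3 = 29, valid modulo lcm(8, 13) = 104: x ≡ 29 (mod 104).
  Combine with x ≡ 2 (mod 7): since gcd(104, 7) = 1, we get a unique residue mod 728.
    Write x = 29 + 104·t and substitute into x ≡ 2 (mod 7): 104·t ≡ 2 − 29 = -27 (mod 7).
    Reduce coefficients mod 7: 6·t ≡ 1 (mod 7).
    The inverse of 6 mod 7 is 6 (since 6·6 = 36 = 5·7 + 1), so t ≡ 6·1 = 6 ≡ 6 (mod 7).
    Then x = 29 + 104·6 = 653, valid modulo lcm(104, 7) = 728: x ≡ 653 (mod 728).
Verify: 653 mod 8 = 5 ✓, 653 mod 13 = 3 ✓, 653 mod 7 = 2 ✓.

x ≡ 653 (mod 728).


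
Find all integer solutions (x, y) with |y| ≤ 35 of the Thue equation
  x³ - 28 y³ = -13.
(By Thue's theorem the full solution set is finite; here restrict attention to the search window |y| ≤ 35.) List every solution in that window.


The equation is x³ - 28y³ = -13. For fixed y, x³ = 28·y³ − 13, so a solution requires the RHS to be a perfect cube.
Strategy: iterate y from -35 to 35, compute RHS = 28·y³ − 13, and check whether it is a (positive or negative) perfect cube.
Check small values of y:
  y = 0: RHS = -13 is not a perfect cube.
  y = 1: RHS = 15 is not a perfect cube.
  y = -1: RHS = -41 is not a perfect cube.
  y = 2: RHS = 211 is not a perfect cube.
  y = -2: RHS = -237 is not a perfect cube.
  y = 3: RHS = 743 is not a perfect cube.
  y = -3: RHS = -769 is not a perfect cube.
Continuing the search up to |y| = 35 finds no solutions either.
No (x, y) in the scanned range satisfies the equation.

No integer solutions with |y| ≤ 35.


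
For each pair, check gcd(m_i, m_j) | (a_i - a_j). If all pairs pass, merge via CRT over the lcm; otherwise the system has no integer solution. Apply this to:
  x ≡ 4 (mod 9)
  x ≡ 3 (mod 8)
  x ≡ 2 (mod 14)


Moduli 9, 8, 14 are not pairwise coprime, so CRT works modulo lcm(m_i) when all pairwise compatibility conditions hold.
Pairwise compatibility: gcd(m_i, m_j) must divide a_i - a_j for every pair.
Merge one congruence at a time:
  Start: x ≡ 4 (mod 9).
  Combine with x ≡ 3 (mod 8): gcd(9, 8) = 1; 3 - 4 = -1, which IS divisible by 1, so compatible.
    Write x = 4 + 9·t and substitute into x ≡ 3 (mod 8): 9·t ≡ 3 − 4 = -1 (mod 8).
    Reduce coefficients mod 8: 1·t ≡ 7 (mod 8).
    So t ≡ 7 (mod 8).
    Then x = 4 + 9·7 = 67, valid modulo lcm(9, 8) = 72: x ≡ 67 (mod 72).
  Combine with x ≡ 2 (mod 14): gcd(72, 14) = 2, and 2 - 67 = -65 is NOT divisible by 2.
    ⇒ system is inconsistent (no integer solution).

No solution (the system is inconsistent).


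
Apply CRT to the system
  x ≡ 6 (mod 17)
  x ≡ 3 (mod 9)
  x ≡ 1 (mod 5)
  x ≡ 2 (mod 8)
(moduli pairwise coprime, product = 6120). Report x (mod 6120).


Product of moduli M = 17 · 9 · 5 · 8 = 6120.
Merge one congruence at a time:
  Start: x ≡ 6 (mod 17).
  Combine with x ≡ 3 (mod 9); new modulus lcm = 153.
    Write x = 6 + 17·t and substitute into x ≡ 3 (mod 9): 17·t ≡ 3 − 6 = -3 (mod 9).
    Reduce coefficients mod 9: 8·t ≡ 6 (mod 9).
    The inverse of 8 mod 9 is 8 (since 8·8 = 64 = 7·9 + 1), so t ≡ 8·6 = 48 ≡ 3 (mod 9).
    Then x = 6 + 17·3 = 57, valid modulo lcm(17, 9) = 153: x ≡ 57 (mod 153).
  Combine with x ≡ 1 (mod 5); new modulus lcm = 765.
    Write x = 57 + 153·t and substitute into x ≡ 1 (mod 5): 153·t ≡ 1 − 57 = -56 (mod 5).
    Reduce coefficients mod 5: 3·t ≡ 4 (mod 5).
    The inverse of 3 mod 5 is 2 (since 3·2 = 6 = 1·5 + 1), so t ≡ 2·4 = 8 ≡ 3 (mod 5).
    Then x = 57 + 153·3 = 516, valid modulo lcm(153, 5) = 765: x ≡ 516 (mod 765).
  Combine with x ≡ 2 (mod 8); new modulus lcm = 6120.
    Write x = 516 + 765·t and substitute into x ≡ 2 (mod 8): 765·t ≡ 2 − 516 = -514 (mod 8).
    Reduce coefficients mod 8: 5·t ≡ 6 (mod 8).
    The inverse of 5 mod 8 is 5 (since 5·5 = 25 = 3·8 + 1), so t ≡ 5·6 = 30 ≡ 6 (mod 8).
    Then x = 516 + 765·6 = 5106, valid modulo lcm(765, 8) = 6120: x ≡ 5106 (mod 6120).
Verify against each original: 5106 mod 17 = 6, 5106 mod 9 = 3, 5106 mod 5 = 1, 5106 mod 8 = 2.

x ≡ 5106 (mod 6120).


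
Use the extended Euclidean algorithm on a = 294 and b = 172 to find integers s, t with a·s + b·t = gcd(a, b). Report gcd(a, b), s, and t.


Euclidean algorithm on (294, 172) — divide until remainder is 0:
  294 = 1 · 172 + 122
  172 = 1 · 122 + 50
  122 = 2 · 50 + 22
  50 = 2 · 22 + 6
  22 = 3 · 6 + 4
  6 = 1 · 4 + 2
  4 = 2 · 2 + 0
gcd(294, 172) = 2.
Track Bezout coefficients alongside the remainders: start with r₀ = 294 = a·1 + b·0 (s = 1, t = 0) and r₁ = 172 = a·0 + b·1 (s = 0, t = 1); each new remainder r_{k+1} = r_{k-1} − q_k·r_k inherits s_{k+1} = s_{k-1} − q_k·s_k, t_{k+1} = t_{k-1} − q_k·t_k, so r_k = a·s_k + b·t_k at every step:
  q = 1: r = 122, s = 1 − 1·0 = 1, t = 0 − 1·1 = -1  (check: 294·1 + 172·(-1) = 122)
  q = 1: r = 50, s = 0 − 1·1 = -1, t = 1 − 1·(-1) = 2  (check: 294·(-1) + 172·2 = 50)
  q = 2: r = 22, s = 1 − 2·(-1) = 3, t = -1 − 2·2 = -5  (check: 294·3 + 172·(-5) = 22)
  q = 2: r = 6, s = -1 − 2·3 = -7, t = 2 − 2·(-5) = 12  (check: 294·(-7) + 172·12 = 6)
  q = 3: r = 4, s = 3 − 3·(-7) = 24, t = -5 − 3·12 = -41  (check: 294·24 + 172·(-41) = 4)
  q = 1: r = 2, s = -7 − 1·24 = -31, t = 12 − 1·(-41) = 53  (check: 294·(-31) + 172·53 = 2)
The row with r = 2 (the gcd) gives the Bezout coefficients s = -31, t = 53.
Result: 294 · (-31) + 172 · (53) = 2.

gcd(294, 172) = 2; s = -31, t = 53 (check: 294·(-31) + 172·53 = 2).


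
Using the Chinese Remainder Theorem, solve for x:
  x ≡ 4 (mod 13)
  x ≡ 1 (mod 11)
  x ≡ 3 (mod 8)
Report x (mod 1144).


Moduli 13, 11, 8 are pairwise coprime; by CRT there is a unique solution modulo M = 13 · 11 · 8 = 1144.
Solve pairwise, accumulating the modulus:
  Start with x ≡ 4 (mod 13).
  Combine with x ≡ 1 (mod 11): since gcd(13, 11) = 1, we get a unique residue mod 143.
    Write x = 4 + 13·t and substitute into x ≡ 1 (mod 11): 13·t ≡ 1 − 4 = -3 (mod 11).
    Reduce coefficients mod 11: 2·t ≡ 8 (mod 11).
    The inverse of 2 mod 11 is 6 (since 2·6 = 12 = 1·11 + 1), so t ≡ 6·8 = 48 ≡ 4 (mod 11).
    Then x = 4 + 13·4 = 56, valid modulo lcm(13, 11) = 143: x ≡ 56 (mod 143).
  Combine with x ≡ 3 (mod 8): since gcd(143, 8) = 1, we get a unique residue mod 1144.
    Write x = 56 + 143·t and substitute into x ≡ 3 (mod 8): 143·t ≡ 3 − 56 = -53 (mod 8).
    Reduce coefficients mod 8: 7·t ≡ 3 (mod 8).
    The inverse of 7 mod 8 is 7 (since 7·7 = 49 = 6·8 + 1), so t ≡ 7·3 = 21 ≡ 5 (mod 8).
    Then x = 56 + 143·5 = 771, valid modulo lcm(143, 8) = 1144: x ≡ 771 (mod 1144).
Verify: 771 mod 13 = 4 ✓, 771 mod 11 = 1 ✓, 771 mod 8 = 3 ✓.

x ≡ 771 (mod 1144).


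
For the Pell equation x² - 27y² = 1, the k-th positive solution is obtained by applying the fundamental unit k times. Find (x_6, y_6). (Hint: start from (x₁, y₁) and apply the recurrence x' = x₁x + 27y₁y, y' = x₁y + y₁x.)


Step 1: Find the fundamental solution (x₁, y₁) of x² - 27y² = 1.
  Expand √27 as a continued fraction. a₀ = ⌊√27⌋ = 5; iterate m_{k+1} = d_k·a_k − m_k, d_{k+1} = (27 − m_{k+1}²)/d_k, a_{k+1} = ⌊(a₀ + m_{k+1})/d_{k+1}⌋ (starting m₀ = 0, d₀ = 1), with convergents p_k = a_k·p_{k-1} + p_{k-2}, q_k = a_k·q_{k-1} + q_{k-2} (p₋₁ = 1, q₋₁ = 0):
  k = 0: a₀ = 5; p₀/q₀ = 5/1; p₀² − 27·q₀² = 25 − 27 = -2.
  k = 1: m = 5, d = 2, a = ⌊(5 + 5)/2⌋ = 5; p/q = (5·5 + 1)/(5·1 + 0) = 26/5; p² − 27·q² = 676 − 675 = 1.
  The first convergent with p² − 27·q² = 1 gives the fundamental solution (x₁, y₁) = (26, 5).
Step 2: Apply the recurrence (x_{n+1}, y_{n+1}) = (x₁x_n + 27y₁y_n, x₁y_n + y₁x_n) repeatedly.
  From (x_1, y_1) = (26, 5): x_2 = 26·26 + 27·5·5 = 1351; y_2 = 26·5 + 5·26 = 260.
  From (x_2, y_2) = (1351, 260): x_3 = 26·1351 + 27·5·260 = 70226; y_3 = 26·260 + 5·1351 = 13515.
  From (x_3, y_3) = (70226, 13515): x_4 = 26·70226 + 27·5·13515 = 3650401; y_4 = 26·13515 + 5·70226 = 702520.
  From (x_4, y_4) = (3650401, 702520): x_5 = 26·3650401 + 27·5·702520 = 189750626; y_5 = 26·702520 + 5·3650401 = 36517525.
  From (x_5, y_5) = (189750626, 36517525): x_6 = 26·189750626 + 27·5·36517525 = 9863382151; y_6 = 26·36517525 + 5·189750626 = 1898208780.
Step 3: Verify x_6² - 27·y_6² = 97286307456665386801 - 97286307456665386800 = 1 (should be 1). ✓

(x_1, y_1) = (26, 5); (x_6, y_6) = (9863382151, 1898208780).


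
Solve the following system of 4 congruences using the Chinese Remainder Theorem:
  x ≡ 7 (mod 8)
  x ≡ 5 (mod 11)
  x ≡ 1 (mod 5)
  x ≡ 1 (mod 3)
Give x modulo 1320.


Product of moduli M = 8 · 11 · 5 · 3 = 1320.
Merge one congruence at a time:
  Start: x ≡ 7 (mod 8).
  Combine with x ≡ 5 (mod 11); new modulus lcm = 88.
    Write x = 7 + 8·t and substitute into x ≡ 5 (mod 11): 8·t ≡ 5 − 7 = -2 (mod 11).
    Reduce coefficients mod 11: 8·t ≡ 9 (mod 11).
    The inverse of 8 mod 11 is 7 (since 8·7 = 56 = 5·11 + 1), so t ≡ 7·9 = 63 ≡ 8 (mod 11).
    Then x = 7 + 8·8 = 71, valid modulo lcm(8, 11) = 88: x ≡ 71 (mod 88).
  Combine with x ≡ 1 (mod 5); new modulus lcm = 440.
    Write x = 71 + 88·t and substitute into x ≡ 1 (mod 5): 88·t ≡ 1 − 71 = -70 (mod 5).
    Reduce coefficients mod 5: 3·t ≡ 0 (mod 5).
    The inverse of 3 mod 5 is 2 (since 3·2 = 6 = 1·5 + 1), so t ≡ 2·0 = 0 ≡ 0 (mod 5).
    Then x = 71 + 88·0 = 71, valid modulo lcm(88, 5) = 440: x ≡ 71 (mod 440).
  Combine with x ≡ 1 (mod 3); new modulus lcm = 1320.
    Write x = 71 + 440·t and substitute into x ≡ 1 (mod 3): 440·t ≡ 1 − 71 = -70 (mod 3).
    Reduce coefficients mod 3: 2·t ≡ 2 (mod 3).
    The inverse of 2 mod 3 is 2 (since 2·2 = 4 = 1·3 + 1), so t ≡ 2·2 = 4 ≡ 1 (mod 3).
    Then x = 71 + 440·1 = 511, valid modulo lcm(440, 3) = 1320: x ≡ 511 (mod 1320).
Verify against each original: 511 mod 8 = 7, 511 mod 11 = 5, 511 mod 5 = 1, 511 mod 3 = 1.

x ≡ 511 (mod 1320).


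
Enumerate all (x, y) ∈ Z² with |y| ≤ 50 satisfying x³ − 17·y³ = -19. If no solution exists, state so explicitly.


The equation is x³ - 17y³ = -19. For fixed y, x³ = 17·y³ − 19, so a solution requires the RHS to be a perfect cube.
Strategy: iterate y from -50 to 50, compute RHS = 17·y³ − 19, and check whether it is a (positive or negative) perfect cube.
Check small values of y:
  y = 0: RHS = -19 is not a perfect cube.
  y = 1: RHS = -2 is not a perfect cube.
  y = -1: RHS = -36 is not a perfect cube.
  y = 2: RHS = 117 is not a perfect cube.
  y = -2: RHS = -155 is not a perfect cube.
  y = 3: RHS = 440 is not a perfect cube.
  y = -3: RHS = -478 is not a perfect cube.
Continuing the search up to |y| = 50 finds no solutions either.
No (x, y) in the scanned range satisfies the equation.

No integer solutions with |y| ≤ 50.


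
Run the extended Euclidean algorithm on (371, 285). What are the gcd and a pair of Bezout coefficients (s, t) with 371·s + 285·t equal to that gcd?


Euclidean algorithm on (371, 285) — divide until remainder is 0:
  371 = 1 · 285 + 86
  285 = 3 · 86 + 27
  86 = 3 · 27 + 5
  27 = 5 · 5 + 2
  5 = 2 · 2 + 1
  2 = 2 · 1 + 0
gcd(371, 285) = 1.
Track Bezout coefficients alongside the remainders: start with r₀ = 371 = a·1 + b·0 (s = 1, t = 0) and r₁ = 285 = a·0 + b·1 (s = 0, t = 1); each new remainder r_{k+1} = r_{k-1} − q_k·r_k inherits s_{k+1} = s_{k-1} − q_k·s_k, t_{k+1} = t_{k-1} − q_k·t_k, so r_k = a·s_k + b·t_k at every step:
  q = 1: r = 86, s = 1 − 1·0 = 1, t = 0 − 1·1 = -1  (check: 371·1 + 285·(-1) = 86)
  q = 3: r = 27, s = 0 − 3·1 = -3, t = 1 − 3·(-1) = 4  (check: 371·(-3) + 285·4 = 27)
  q = 3: r = 5, s = 1 − 3·(-3) = 10, t = -1 − 3·4 = -13  (check: 371·10 + 285·(-13) = 5)
  q = 5: r = 2, s = -3 − 5·10 = -53, t = 4 − 5·(-13) = 69  (check: 371·(-53) + 285·69 = 2)
  q = 2: r = 1, s = 10 − 2·(-53) = 116, t = -13 − 2·69 = -151  (check: 371·116 + 285·(-151) = 1)
The row with r = 1 (the gcd) gives the Bezout coefficients s = 116, t = -151.
Result: 371 · (116) + 285 · (-151) = 1.

gcd(371, 285) = 1; s = 116, t = -151 (check: 371·116 + 285·(-151) = 1).


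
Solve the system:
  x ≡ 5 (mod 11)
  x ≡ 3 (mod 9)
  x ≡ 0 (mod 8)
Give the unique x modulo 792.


Moduli 11, 9, 8 are pairwise coprime; by CRT there is a unique solution modulo M = 11 · 9 · 8 = 792.
Solve pairwise, accumulating the modulus:
  Start with x ≡ 5 (mod 11).
  Combine with x ≡ 3 (mod 9): since gcd(11, 9) = 1, we get a unique residue mod 99.
    Write x = 5 + 11·t and substitute into x ≡ 3 (mod 9): 11·t ≡ 3 − 5 = -2 (mod 9).
    Reduce coefficients mod 9: 2·t ≡ 7 (mod 9).
    The inverse of 2 mod 9 is 5 (since 2·5 = 10 = 1·9 + 1), so t ≡ 5·7 = 35 ≡ 8 (mod 9).
    Then x = 5 + 11·8 = 93, valid modulo lcm(11, 9) = 99: x ≡ 93 (mod 99).
  Combine with x ≡ 0 (mod 8): since gcd(99, 8) = 1, we get a unique residue mod 792.
    Write x = 93 + 99·t and substitute into x ≡ 0 (mod 8): 99·t ≡ 0 − 93 = -93 (mod 8).
    Reduce coefficients mod 8: 3·t ≡ 3 (mod 8).
    The inverse of 3 mod 8 is 3 (since 3·3 = 9 = 1·8 + 1), so t ≡ 3·3 = 9 ≡ 1 (mod 8).
    Then x = 93 + 99·1 = 192, valid modulo lcm(99, 8) = 792: x ≡ 192 (mod 792).
Verify: 192 mod 11 = 5 ✓, 192 mod 9 = 3 ✓, 192 mod 8 = 0 ✓.

x ≡ 192 (mod 792).


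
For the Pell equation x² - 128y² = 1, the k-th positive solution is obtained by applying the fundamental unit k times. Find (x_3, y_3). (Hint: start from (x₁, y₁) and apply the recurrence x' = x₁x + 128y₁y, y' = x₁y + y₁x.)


Step 1: Find the fundamental solution (x₁, y₁) of x² - 128y² = 1.
  Expand √128 as a continued fraction. a₀ = ⌊√128⌋ = 11; iterate m_{k+1} = d_k·a_k − m_k, d_{k+1} = (128 − m_{k+1}²)/d_k, a_{k+1} = ⌊(a₀ + m_{k+1})/d_{k+1}⌋ (starting m₀ = 0, d₀ = 1), with convergents p_k = a_k·p_{k-1} + p_{k-2}, q_k = a_k·q_{k-1} + q_{k-2} (p₋₁ = 1, q₋₁ = 0):
  k = 0: a₀ = 11; p₀/q₀ = 11/1; p₀² − 128·q₀² = 121 − 128 = -7.
  k = 1: m = 11, d = 7, a = ⌊(11 + 11)/7⌋ = 3; p/q = (3·11 + 1)/(3·1 + 0) = 34/3; p² − 128·q² = 1156 − 1152 = 4.
  k = 2: m = 10, d = 4, a = ⌊(11 + 10)/4⌋ = 5; p/q = (5·34 + 11)/(5·3 + 1) = 181/16; p² − 128·q² = 32761 − 32768 = -7.
  k = 3: m = 10, d = 7, a = ⌊(11 + 10)/7⌋ = 3; p/q = (3·181 + 34)/(3·16 + 3) = 577/51; p² − 128·q² = 332929 − 332928 = 1.
  The first convergent with p² − 128·q² = 1 gives the fundamental solution (x₁, y₁) = (577, 51).
Step 2: Apply the recurrence (x_{n+1}, y_{n+1}) = (x₁x_n + 128y₁y_n, x₁y_n + y₁x_n) repeatedly.
  From (x_1, y_1) = (577, 51): x_2 = 577·577 + 128·51·51 = 665857; y_2 = 577·51 + 51·577 = 58854.
  From (x_2, y_2) = (665857, 58854): x_3 = 577·665857 + 128·51·58854 = 768398401; y_3 = 577·58854 + 51·665857 = 67917465.
Step 3: Verify x_3² - 128·y_3² = 590436102659356801 - 590436102659356800 = 1 (should be 1). ✓

(x_1, y_1) = (577, 51); (x_3, y_3) = (768398401, 67917465).


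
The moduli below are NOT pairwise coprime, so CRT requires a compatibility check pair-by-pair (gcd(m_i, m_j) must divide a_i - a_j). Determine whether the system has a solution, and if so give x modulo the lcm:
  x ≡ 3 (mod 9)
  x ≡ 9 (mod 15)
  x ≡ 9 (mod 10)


Moduli 9, 15, 10 are not pairwise coprime, so CRT works modulo lcm(m_i) when all pairwise compatibility conditions hold.
Pairwise compatibility: gcd(m_i, m_j) must divide a_i - a_j for every pair.
Merge one congruence at a time:
  Start: x ≡ 3 (mod 9).
  Combine with x ≡ 9 (mod 15): gcd(9, 15) = 3; 9 - 3 = 6, which IS divisible by 3, so compatible.
    Write x = 3 + 9·t and substitute into x ≡ 9 (mod 15): 9·t ≡ 9 − 3 = 6 (mod 15).
    Divide the congruence (and modulus) by g = 3: 3·t ≡ 2 (mod 5).
    The inverse of 3 mod 5 is 2 (since 3·2 = 6 = 1·5 + 1), so t ≡ 2·2 = 4 ≡ 4 (mod 5).
    Then x = 3 + 9·4 = 39, valid modulo lcm(9, 15) = 45: x ≡ 39 (mod 45).
  Combine with x ≡ 9 (mod 10): gcd(45, 10) = 5; 9 - 39 = -30, which IS divisible by 5, so compatible.
    Write x = 39 + 45·t and substitute into x ≡ 9 (mod 10): 45·t ≡ 9 − 39 = -30 (mod 10).
    Divide the congruence (and modulus) by g = 5: 9·t ≡ -6 (mod 2).
    Reduce coefficients mod 2: 1·t ≡ 0 (mod 2).
    So t ≡ 0 (mod 2).
    Then x = 39 + 45·0 = 39, valid modulo lcm(45, 10) = 90: x ≡ 39 (mod 90).
Verify: 39 mod 9 = 3, 39 mod 15 = 9, 39 mod 10 = 9.

x ≡ 39 (mod 90).


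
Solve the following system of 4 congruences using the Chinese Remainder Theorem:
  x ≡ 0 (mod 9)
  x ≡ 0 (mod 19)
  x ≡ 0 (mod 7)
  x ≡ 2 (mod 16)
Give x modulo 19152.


Product of moduli M = 9 · 19 · 7 · 16 = 19152.
Merge one congruence at a time:
  Start: x ≡ 0 (mod 9).
  Combine with x ≡ 0 (mod 19); new modulus lcm = 171.
    Write x = 0 + 9·t and substitute into x ≡ 0 (mod 19): 9·t ≡ 0 − 0 = 0 (mod 19).
    The inverse of 9 mod 19 is 17 (since 9·17 = 153 = 8·19 + 1), so t ≡ 17·0 = 0 ≡ 0 (mod 19).
    Then x = 0 + 9·0 = 0, valid modulo lcm(9, 19) = 171: x ≡ 0 (mod 171).
  Combine with x ≡ 0 (mod 7); new modulus lcm = 1197.
    Write x = 0 + 171·t and substitute into x ≡ 0 (mod 7): 171·t ≡ 0 − 0 = 0 (mod 7).
    Reduce coefficients mod 7: 3·t ≡ 0 (mod 7).
    The inverse of 3 mod 7 is 5 (since 3·5 = 15 = 2·7 + 1), so t ≡ 5·0 = 0 ≡ 0 (mod 7).
    Then x = 0 + 171·0 = 0, valid modulo lcm(171, 7) = 1197: x ≡ 0 (mod 1197).
  Combine with x ≡ 2 (mod 16); new modulus lcm = 19152.
    Write x = 0 + 1197·t and substitute into x ≡ 2 (mod 16): 1197·t ≡ 2 − 0 = 2 (mod 16).
    Reduce coefficients mod 16: 13·t ≡ 2 (mod 16).
    The inverse of 13 mod 16 is 5 (since 13·5 = 65 = 4·16 + 1), so t ≡ 5·2 = 10 ≡ 10 (mod 16).
    Then x = 0 + 1197·10 = 11970, valid modulo lcm(1197, 16) = 19152: x ≡ 11970 (mod 19152).
Verify against each original: 11970 mod 9 = 0, 11970 mod 19 = 0, 11970 mod 7 = 0, 11970 mod 16 = 2.

x ≡ 11970 (mod 19152).


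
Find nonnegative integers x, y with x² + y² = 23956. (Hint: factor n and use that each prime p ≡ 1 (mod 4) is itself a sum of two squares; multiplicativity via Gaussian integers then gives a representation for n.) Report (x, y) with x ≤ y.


Step 1: Factor n = 23956 = 2^2 · 53 · 113.
Step 2: Check the mod-4 condition on each prime factor: 2 = 2 (special); 53 ≡ 1 (mod 4), exponent 1; 113 ≡ 1 (mod 4), exponent 1.
All primes ≡ 3 (mod 4) appear to even exponent (or don't appear), so by the two-squares theorem n IS expressible as a sum of two squares.
Step 3: Build a representation. Group n = k² · m with k = 2 and m = 53 · 113 = 5989 (a product of primes ≡ 1 (mod 4)); a representation of m scales to one of n via (k·x)² + (k·y)² = k²(x² + y²). Each prime p ≡ 1 (mod 4) is itself a sum of two squares; find a² by testing p − a² for a perfect square:
  53: 53 − 1² = 52, 53 − 2² = 49 = 7² ⇒ 53 = 2² + 7².
  113: 113 − 1² = 112, 113 − 2² = 109, 113 − 3² = 104, 113 − 4² = 97, 113 − 5² = 88, 113 − 6² = 77, 113 − 7² = 64 = 8² ⇒ 113 = 7² + 8².
  Combine using the Brahmagupta–Fibonacci identity (a² + b²)(c² + d²) = (ac − bd)² + (ad + bc)² = (ac + bd)² + (ad − bc)²:
  53 · 113 = 5989: from (2² + 7²)(7² + 8²), take (2·7 − 7·8, 2·8 + 7·7) = (14 − 56, 16 + 49) = (-42, 65); dropping signs (only squares matter) gives (42, 65); check 42² + 65² = 1764 + 4225 = 5989 ✓.
  Scale by k = 2: (2·42, 2·65) = (84, 130).
Step 4: Order so x ≤ y and verify: 84² + 130² = 7056 + 16900 = 23956 = n. ✓

n = 23956 = 84² + 130² (one valid representation with x ≤ y).


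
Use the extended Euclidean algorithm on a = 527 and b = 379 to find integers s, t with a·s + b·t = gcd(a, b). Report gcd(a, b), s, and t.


Euclidean algorithm on (527, 379) — divide until remainder is 0:
  527 = 1 · 379 + 148
  379 = 2 · 148 + 83
  148 = 1 · 83 + 65
  83 = 1 · 65 + 18
  65 = 3 · 18 + 11
  18 = 1 · 11 + 7
  11 = 1 · 7 + 4
  7 = 1 · 4 + 3
  4 = 1 · 3 + 1
  3 = 3 · 1 + 0
gcd(527, 379) = 1.
Track Bezout coefficients alongside the remainders: start with r₀ = 527 = a·1 + b·0 (s = 1, t = 0) and r₁ = 379 = a·0 + b·1 (s = 0, t = 1); each new remainder r_{k+1} = r_{k-1} − q_k·r_k inherits s_{k+1} = s_{k-1} − q_k·s_k, t_{k+1} = t_{k-1} − q_k·t_k, so r_k = a·s_k + b·t_k at every step:
  q = 1: r = 148, s = 1 − 1·0 = 1, t = 0 − 1·1 = -1  (check: 527·1 + 379·(-1) = 148)
  q = 2: r = 83, s = 0 − 2·1 = -2, t = 1 − 2·(-1) = 3  (check: 527·(-2) + 379·3 = 83)
  q = 1: r = 65, s = 1 − 1·(-2) = 3, t = -1 − 1·3 = -4  (check: 527·3 + 379·(-4) = 65)
  q = 1: r = 18, s = -2 − 1·3 = -5, t = 3 − 1·(-4) = 7  (check: 527·(-5) + 379·7 = 18)
  q = 3: r = 11, s = 3 − 3·(-5) = 18, t = -4 − 3·7 = -25  (check: 527·18 + 379·(-25) = 11)
  q = 1: r = 7, s = -5 − 1·18 = -23, t = 7 − 1·(-25) = 32  (check: 527·(-23) + 379·32 = 7)
  q = 1: r = 4, s = 18 − 1·(-23) = 41, t = -25 − 1·32 = -57  (check: 527·41 + 379·(-57) = 4)
  q = 1: r = 3, s = -23 − 1·41 = -64, t = 32 − 1·(-57) = 89  (check: 527·(-64) + 379·89 = 3)
  q = 1: r = 1, s = 41 − 1·(-64) = 105, t = -57 − 1·89 = -146  (check: 527·105 + 379·(-146) = 1)
The row with r = 1 (the gcd) gives the Bezout coefficients s = 105, t = -146.
Result: 527 · (105) + 379 · (-146) = 1.

gcd(527, 379) = 1; s = 105, t = -146 (check: 527·105 + 379·(-146) = 1).


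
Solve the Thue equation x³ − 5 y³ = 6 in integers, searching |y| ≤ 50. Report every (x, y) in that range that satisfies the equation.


The equation is x³ - 5y³ = 6. For fixed y, x³ = 5·y³ + 6, so a solution requires the RHS to be a perfect cube.
Strategy: iterate y from -50 to 50, compute RHS = 5·y³ + 6, and check whether it is a (positive or negative) perfect cube.
Check small values of y:
  y = 0: RHS = 6 is not a perfect cube.
  y = 1: RHS = 11 is not a perfect cube.
  y = -1: RHS = 1 = (1)³ ⇒ x = 1 works.
  y = 2: RHS = 46 is not a perfect cube.
  y = -2: RHS = -34 is not a perfect cube.
  y = 3: RHS = 141 is not a perfect cube.
  y = -3: RHS = -129 is not a perfect cube.
Continuing the search up to |y| = 50 finds no further solutions beyond those listed.
Collected solutions: (1, -1).

Solutions (with |y| ≤ 50): (1, -1).


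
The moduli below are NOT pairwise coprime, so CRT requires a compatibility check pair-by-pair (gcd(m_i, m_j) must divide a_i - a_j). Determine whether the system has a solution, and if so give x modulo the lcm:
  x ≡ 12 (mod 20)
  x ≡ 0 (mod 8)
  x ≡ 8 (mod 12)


Moduli 20, 8, 12 are not pairwise coprime, so CRT works modulo lcm(m_i) when all pairwise compatibility conditions hold.
Pairwise compatibility: gcd(m_i, m_j) must divide a_i - a_j for every pair.
Merge one congruence at a time:
  Start: x ≡ 12 (mod 20).
  Combine with x ≡ 0 (mod 8): gcd(20, 8) = 4; 0 - 12 = -12, which IS divisible by 4, so compatible.
    Write x = 12 + 20·t and substitute into x ≡ 0 (mod 8): 20·t ≡ 0 − 12 = -12 (mod 8).
    Divide the congruence (and modulus) by g = 4: 5·t ≡ -3 (mod 2).
    Reduce coefficients mod 2: 1·t ≡ 1 (mod 2).
    So t ≡ 1 (mod 2).
    Then x = 12 + 20·1 = 32, valid modulo lcm(20, 8) = 40: x ≡ 32 (mod 40).
  Combine with x ≡ 8 (mod 12): gcd(40, 12) = 4; 8 - 32 = -24, which IS divisible by 4, so compatible.
    Write x = 32 + 40·t and substitute into x ≡ 8 (mod 12): 40·t ≡ 8 − 32 = -24 (mod 12).
    Divide the congruence (and modulus) by g = 4: 10·t ≡ -6 (mod 3).
    Reduce coefficients mod 3: 1·t ≡ 0 (mod 3).
    So t ≡ 0 (mod 3).
    Then x = 32 + 40·0 = 32, valid modulo lcm(40, 12) = 120: x ≡ 32 (mod 120).
Verify: 32 mod 20 = 12, 32 mod 8 = 0, 32 mod 12 = 8.

x ≡ 32 (mod 120).


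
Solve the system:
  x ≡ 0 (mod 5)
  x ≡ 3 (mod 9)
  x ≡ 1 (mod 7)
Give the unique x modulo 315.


Moduli 5, 9, 7 are pairwise coprime; by CRT there is a unique solution modulo M = 5 · 9 · 7 = 315.
Solve pairwise, accumulating the modulus:
  Start with x ≡ 0 (mod 5).
  Combine with x ≡ 3 (mod 9): since gcd(5, 9) = 1, we get a unique residue mod 45.
    Write x = 0 + 5·t and substitute into x ≡ 3 (mod 9): 5·t ≡ 3 − 0 = 3 (mod 9).
    The inverse of 5 mod 9 is 2 (since 5·2 = 10 = 1·9 + 1), so t ≡ 2·3 = 6 ≡ 6 (mod 9).
    Then x = 0 + 5·6 = 30, valid modulo lcm(5, 9) = 45: x ≡ 30 (mod 45).
  Combine with x ≡ 1 (mod 7): since gcd(45, 7) = 1, we get a unique residue mod 315.
    Write x = 30 + 45·t and substitute into x ≡ 1 (mod 7): 45·t ≡ 1 − 30 = -29 (mod 7).
    Reduce coefficients mod 7: 3·t ≡ 6 (mod 7).
    The inverse of 3 mod 7 is 5 (since 3·5 = 15 = 2·7 + 1), so t ≡ 5·6 = 30 ≡ 2 (mod 7).
    Then x = 30 + 45·2 = 120, valid modulo lcm(45, 7) = 315: x ≡ 120 (mod 315).
Verify: 120 mod 5 = 0 ✓, 120 mod 9 = 3 ✓, 120 mod 7 = 1 ✓.

x ≡ 120 (mod 315).


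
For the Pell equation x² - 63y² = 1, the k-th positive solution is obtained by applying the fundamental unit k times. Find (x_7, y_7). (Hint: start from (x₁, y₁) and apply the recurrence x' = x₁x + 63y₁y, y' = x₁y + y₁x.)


Step 1: Find the fundamental solution (x₁, y₁) of x² - 63y² = 1.
  Expand √63 as a continued fraction. a₀ = ⌊√63⌋ = 7; iterate m_{k+1} = d_k·a_k − m_k, d_{k+1} = (63 − m_{k+1}²)/d_k, a_{k+1} = ⌊(a₀ + m_{k+1})/d_{k+1}⌋ (starting m₀ = 0, d₀ = 1), with convergents p_k = a_k·p_{k-1} + p_{k-2}, q_k = a_k·q_{k-1} + q_{k-2} (p₋₁ = 1, q₋₁ = 0):
  k = 0: a₀ = 7; p₀/q₀ = 7/1; p₀² − 63·q₀² = 49 − 63 = -14.
  k = 1: m = 7, d = 14, a = ⌊(7 + 7)/14⌋ = 1; p/q = (1·7 + 1)/(1·1 + 0) = 8/1; p² − 63·q² = 64 − 63 = 1.
  The first convergent with p² − 63·q² = 1 gives the fundamental solution (x₁, y₁) = (8, 1).
Step 2: Apply the recurrence (x_{n+1}, y_{n+1}) = (x₁x_n + 63y₁y_n, x₁y_n + y₁x_n) repeatedly.
  From (x_1, y_1) = (8, 1): x_2 = 8·8 + 63·1·1 = 127; y_2 = 8·1 + 1·8 = 16.
  From (x_2, y_2) = (127, 16): x_3 = 8·127 + 63·1·16 = 2024; y_3 = 8·16 + 1·127 = 255.
  From (x_3, y_3) = (2024, 255): x_4 = 8·2024 + 63·1·255 = 32257; y_4 = 8·255 + 1·2024 = 4064.
  From (x_4, y_4) = (32257, 4064): x_5 = 8·32257 + 63·1·4064 = 514088; y_5 = 8·4064 + 1·32257 = 64769.
  From (x_5, y_5) = (514088, 64769): x_6 = 8·514088 + 63·1·64769 = 8193151; y_6 = 8·64769 + 1·514088 = 1032240.
  From (x_6, y_6) = (8193151, 1032240): x_7 = 8·8193151 + 63·1·1032240 = 130576328; y_7 = 8·1032240 + 1·8193151 = 16451071.
Step 3: Verify x_7² - 63·y_7² = 17050177433963584 - 17050177433963583 = 1 (should be 1). ✓

(x_1, y_1) = (8, 1); (x_7, y_7) = (130576328, 16451071).


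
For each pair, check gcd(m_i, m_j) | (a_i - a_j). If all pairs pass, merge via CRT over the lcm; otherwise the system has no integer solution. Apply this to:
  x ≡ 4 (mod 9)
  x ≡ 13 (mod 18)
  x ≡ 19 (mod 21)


Moduli 9, 18, 21 are not pairwise coprime, so CRT works modulo lcm(m_i) when all pairwise compatibility conditions hold.
Pairwise compatibility: gcd(m_i, m_j) must divide a_i - a_j for every pair.
Merge one congruence at a time:
  Start: x ≡ 4 (mod 9).
  Combine with x ≡ 13 (mod 18): gcd(9, 18) = 9; 13 - 4 = 9, which IS divisible by 9, so compatible.
    Write x = 4 + 9·t and substitute into x ≡ 13 (mod 18): 9·t ≡ 13 − 4 = 9 (mod 18).
    Divide the congruence (and modulus) by g = 9: 1·t ≡ 1 (mod 2).
    So t ≡ 1 (mod 2).
    Then x = 4 + 9·1 = 13, valid modulo lcm(9, 18) = 18: x ≡ 13 (mod 18).
  Combine with x ≡ 19 (mod 21): gcd(18, 21) = 3; 19 - 13 = 6, which IS divisible by 3, so compatible.
    Write x = 13 + 18·t and substitute into x ≡ 19 (mod 21): 18·t ≡ 19 − 13 = 6 (mod 21).
    Divide the congruence (and modulus) by g = 3: 6·t ≡ 2 (mod 7).
    The inverse of 6 mod 7 is 6 (since 6·6 = 36 = 5·7 + 1), so t ≡ 6·2 = 12 ≡ 5 (mod 7).
    Then x = 13 + 18·5 = 103, valid modulo lcm(18, 21) = 126: x ≡ 103 (mod 126).
Verify: 103 mod 9 = 4, 103 mod 18 = 13, 103 mod 21 = 19.

x ≡ 103 (mod 126).


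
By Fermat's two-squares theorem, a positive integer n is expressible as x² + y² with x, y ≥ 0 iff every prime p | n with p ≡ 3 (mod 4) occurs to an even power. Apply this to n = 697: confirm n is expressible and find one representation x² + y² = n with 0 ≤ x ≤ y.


Step 1: Factor n = 697 = 17 · 41.
Step 2: Check the mod-4 condition on each prime factor: 17 ≡ 1 (mod 4), exponent 1; 41 ≡ 1 (mod 4), exponent 1.
All primes ≡ 3 (mod 4) appear to even exponent (or don't appear), so by the two-squares theorem n IS expressible as a sum of two squares.
Step 3: Build a representation. Here n = 17 · 41 is a product of primes ≡ 1 (mod 4). Each prime p ≡ 1 (mod 4) is itself a sum of two squares; find a² by testing p − a² for a perfect square:
  17: 17 − 1² = 16 = 4² ⇒ 17 = 1² + 4².
  41: 41 − 1² = 40, 41 − 2² = 37, 41 − 3² = 32, 41 − 4² = 25 = 5² ⇒ 41 = 4² + 5².
  Combine using the Brahmagupta–Fibonacci identity (a² + b²)(c² + d²) = (ac − bd)² + (ad + bc)² = (ac + bd)² + (ad − bc)²:
  17 · 41 = 697: from (1² + 4²)(4² + 5²), take (1·4 − 4·5, 1·5 + 4·4) = (4 − 20, 5 + 16) = (-16, 21); dropping signs (only squares matter) gives (16, 21); check 16² + 21² = 256 + 441 = 697 ✓.
Step 4: Order so x ≤ y and verify: 16² + 21² = 256 + 441 = 697 = n. ✓

n = 697 = 16² + 21² (one valid representation with x ≤ y).


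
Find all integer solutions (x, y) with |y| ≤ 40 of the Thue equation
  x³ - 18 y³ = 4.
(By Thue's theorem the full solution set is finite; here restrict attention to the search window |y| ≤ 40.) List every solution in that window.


The equation is x³ - 18y³ = 4. For fixed y, x³ = 18·y³ + 4, so a solution requires the RHS to be a perfect cube.
Strategy: iterate y from -40 to 40, compute RHS = 18·y³ + 4, and check whether it is a (positive or negative) perfect cube.
Check small values of y:
  y = 0: RHS = 4 is not a perfect cube.
  y = 1: RHS = 22 is not a perfect cube.
  y = -1: RHS = -14 is not a perfect cube.
  y = 2: RHS = 148 is not a perfect cube.
  y = -2: RHS = -140 is not a perfect cube.
  y = 3: RHS = 490 is not a perfect cube.
  y = -3: RHS = -482 is not a perfect cube.
Continuing the search up to |y| = 40 finds no solutions either.
No (x, y) in the scanned range satisfies the equation.

No integer solutions with |y| ≤ 40.


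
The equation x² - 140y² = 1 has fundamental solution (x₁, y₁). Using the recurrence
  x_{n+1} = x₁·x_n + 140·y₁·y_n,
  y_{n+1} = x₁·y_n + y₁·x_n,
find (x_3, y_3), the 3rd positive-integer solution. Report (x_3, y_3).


Step 1: Find the fundamental solution (x₁, y₁) of x² - 140y² = 1.
  Expand √140 as a continued fraction. a₀ = ⌊√140⌋ = 11; iterate m_{k+1} = d_k·a_k − m_k, d_{k+1} = (140 − m_{k+1}²)/d_k, a_{k+1} = ⌊(a₀ + m_{k+1})/d_{k+1}⌋ (starting m₀ = 0, d₀ = 1), with convergents p_k = a_k·p_{k-1} + p_{k-2}, q_k = a_k·q_{k-1} + q_{k-2} (p₋₁ = 1, q₋₁ = 0):
  k = 0: a₀ = 11; p₀/q₀ = 11/1; p₀² − 140·q₀² = 121 − 140 = -19.
  k = 1: m = 11, d = 19, a = ⌊(11 + 11)/19⌋ = 1; p/q = (1·11 + 1)/(1·1 + 0) = 12/1; p² − 140·q² = 144 − 140 = 4.
  k = 2: m = 8, d = 4, a = ⌊(11 + 8)/4⌋ = 4; p/q = (4·12 + 11)/(4·1 + 1) = 59/5; p² − 140·q² = 3481 − 3500 = -19.
  k = 3: m = 8, d = 19, a = ⌊(11 + 8)/19⌋ = 1; p/q = (1·59 + 12)/(1·5 + 1) = 71/6; p² − 140·q² = 5041 − 5040 = 1.
  The first convergent with p² − 140·q² = 1 gives the fundamental solution (x₁, y₁) = (71, 6).
Step 2: Apply the recurrence (x_{n+1}, y_{n+1}) = (x₁x_n + 140y₁y_n, x₁y_n + y₁x_n) repeatedly.
  From (x_1, y_1) = (71, 6): x_2 = 71·71 + 140·6·6 = 10081; y_2 = 71·6 + 6·71 = 852.
  From (x_2, y_2) = (10081, 852): x_3 = 71·10081 + 140·6·852 = 1431431; y_3 = 71·852 + 6·10081 = 120978.
Step 3: Verify x_3² - 140·y_3² = 2048994707761 - 2048994707760 = 1 (should be 1). ✓

(x_1, y_1) = (71, 6); (x_3, y_3) = (1431431, 120978).


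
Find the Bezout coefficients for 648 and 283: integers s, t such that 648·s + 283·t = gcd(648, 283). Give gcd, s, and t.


Euclidean algorithm on (648, 283) — divide until remainder is 0:
  648 = 2 · 283 + 82
  283 = 3 · 82 + 37
  82 = 2 · 37 + 8
  37 = 4 · 8 + 5
  8 = 1 · 5 + 3
  5 = 1 · 3 + 2
  3 = 1 · 2 + 1
  2 = 2 · 1 + 0
gcd(648, 283) = 1.
Track Bezout coefficients alongside the remainders: start with r₀ = 648 = a·1 + b·0 (s = 1, t = 0) and r₁ = 283 = a·0 + b·1 (s = 0, t = 1); each new remainder r_{k+1} = r_{k-1} − q_k·r_k inherits s_{k+1} = s_{k-1} − q_k·s_k, t_{k+1} = t_{k-1} − q_k·t_k, so r_k = a·s_k + b·t_k at every step:
  q = 2: r = 82, s = 1 − 2·0 = 1, t = 0 − 2·1 = -2  (check: 648·1 + 283·(-2) = 82)
  q = 3: r = 37, s = 0 − 3·1 = -3, t = 1 − 3·(-2) = 7  (check: 648·(-3) + 283·7 = 37)
  q = 2: r = 8, s = 1 − 2·(-3) = 7, t = -2 − 2·7 = -16  (check: 648·7 + 283·(-16) = 8)
  q = 4: r = 5, s = -3 − 4·7 = -31, t = 7 − 4·(-16) = 71  (check: 648·(-31) + 283·71 = 5)
  q = 1: r = 3, s = 7 − 1·(-31) = 38, t = -16 − 1·71 = -87  (check: 648·38 + 283·(-87) = 3)
  q = 1: r = 2, s = -31 − 1·38 = -69, t = 71 − 1·(-87) = 158  (check: 648·(-69) + 283·158 = 2)
  q = 1: r = 1, s = 38 − 1·(-69) = 107, t = -87 − 1·158 = -245  (check: 648·107 + 283·(-245) = 1)
The row with r = 1 (the gcd) gives the Bezout coefficients s = 107, t = -245.
Result: 648 · (107) + 283 · (-245) = 1.

gcd(648, 283) = 1; s = 107, t = -245 (check: 648·107 + 283·(-245) = 1).


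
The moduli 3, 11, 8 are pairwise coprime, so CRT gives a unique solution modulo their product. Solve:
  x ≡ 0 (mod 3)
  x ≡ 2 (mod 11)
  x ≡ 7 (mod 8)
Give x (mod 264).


Moduli 3, 11, 8 are pairwise coprime; by CRT there is a unique solution modulo M = 3 · 11 · 8 = 264.
Solve pairwise, accumulating the modulus:
  Start with x ≡ 0 (mod 3).
  Combine with x ≡ 2 (mod 11): since gcd(3, 11) = 1, we get a unique residue mod 33.
    Write x = 0 + 3·t and substitute into x ≡ 2 (mod 11): 3·t ≡ 2 − 0 = 2 (mod 11).
    The inverse of 3 mod 11 is 4 (since 3·4 = 12 = 1·11 + 1), so t ≡ 4·2 = 8 ≡ 8 (mod 11).
    Then x = 0 + 3·8 = 24, valid modulo lcm(3, 11) = 33: x ≡ 24 (mod 33).
  Combine with x ≡ 7 (mod 8): since gcd(33, 8) = 1, we get a unique residue mod 264.
    Write x = 24 + 33·t and substitute into x ≡ 7 (mod 8): 33·t ≡ 7 − 24 = -17 (mod 8).
    Reduce coefficients mod 8: 1·t ≡ 7 (mod 8).
    So t ≡ 7 (mod 8).
    Then x = 24 + 33·7 = 255, valid modulo lcm(33, 8) = 264: x ≡ 255 (mod 264).
Verify: 255 mod 3 = 0 ✓, 255 mod 11 = 2 ✓, 255 mod 8 = 7 ✓.

x ≡ 255 (mod 264).


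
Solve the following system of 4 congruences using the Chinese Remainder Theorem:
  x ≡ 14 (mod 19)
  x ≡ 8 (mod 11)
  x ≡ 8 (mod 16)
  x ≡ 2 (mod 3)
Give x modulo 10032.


Product of moduli M = 19 · 11 · 16 · 3 = 10032.
Merge one congruence at a time:
  Start: x ≡ 14 (mod 19).
  Combine with x ≡ 8 (mod 11); new modulus lcm = 209.
    Write x = 14 + 19·t and substitute into x ≡ 8 (mod 11): 19·t ≡ 8 − 14 = -6 (mod 11).
    Reduce coefficients mod 11: 8·t ≡ 5 (mod 11).
    The inverse of 8 mod 11 is 7 (since 8·7 = 56 = 5·11 + 1), so t ≡ 7·5 = 35 ≡ 2 (mod 11).
    Then x = 14 + 19·2 = 52, valid modulo lcm(19, 11) = 209: x ≡ 52 (mod 209).
  Combine with x ≡ 8 (mod 16); new modulus lcm = 3344.
    Write x = 52 + 209·t and substitute into x ≡ 8 (mod 16): 209·t ≡ 8 − 52 = -44 (mod 16).
    Reduce coefficients mod 16: 1·t ≡ 4 (mod 16).
    So t ≡ 4 (mod 16).
    Then x = 52 + 209·4 = 888, valid modulo lcm(209, 16) = 3344: x ≡ 888 (mod 3344).
  Combine with x ≡ 2 (mod 3); new modulus lcm = 10032.
    Write x = 888 + 3344·t and substitute into x ≡ 2 (mod 3): 3344·t ≡ 2 − 888 = -886 (mod 3).
    Reduce coefficients mod 3: 2·t ≡ 2 (mod 3).
    The inverse of 2 mod 3 is 2 (since 2·2 = 4 = 1·3 + 1), so t ≡ 2·2 = 4 ≡ 1 (mod 3).
    Then x = 888 + 3344·1 = 4232, valid modulo lcm(3344, 3) = 10032: x ≡ 4232 (mod 10032).
Verify against each original: 4232 mod 19 = 14, 4232 mod 11 = 8, 4232 mod 16 = 8, 4232 mod 3 = 2.

x ≡ 4232 (mod 10032).


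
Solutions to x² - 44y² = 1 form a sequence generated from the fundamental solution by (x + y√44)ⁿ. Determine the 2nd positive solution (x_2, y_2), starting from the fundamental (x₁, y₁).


Step 1: Find the fundamental solution (x₁, y₁) of x² - 44y² = 1.
  Expand √44 as a continued fraction. a₀ = ⌊√44⌋ = 6; iterate m_{k+1} = d_k·a_k − m_k, d_{k+1} = (44 − m_{k+1}²)/d_k, a_{k+1} = ⌊(a₀ + m_{k+1})/d_{k+1}⌋ (starting m₀ = 0, d₀ = 1), with convergents p_k = a_k·p_{k-1} + p_{k-2}, q_k = a_k·q_{k-1} + q_{k-2} (p₋₁ = 1, q₋₁ = 0):
  k = 0: a₀ = 6; p₀/q₀ = 6/1; p₀² − 44·q₀² = 36 − 44 = -8.
  k = 1: m = 6, d = 8, a = ⌊(6 + 6)/8⌋ = 1; p/q = (1·6 + 1)/(1·1 + 0) = 7/1; p² − 44·q² = 49 − 44 = 5.
  k = 2: m = 2, d = 5, a = ⌊(6 + 2)/5⌋ = 1; p/q = (1·7 + 6)/(1·1 + 1) = 13/2; p² − 44·q² = 169 − 176 = -7.
  k = 3: m = 3, d = 7, a = ⌊(6 + 3)/7⌋ = 1; p/q = (1·13 + 7)/(1·2 + 1) = 20/3; p² − 44·q² = 400 − 396 = 4.
  k = 4: m = 4, d = 4, a = ⌊(6 + 4)/4⌋ = 2; p/q = (2·20 + 13)/(2·3 + 2) = 53/8; p² − 44·q² = 2809 − 2816 = -7.
  k = 5: m = 4, d = 7, a = ⌊(6 + 4)/7⌋ = 1; p/q = (1·53 + 20)/(1·8 + 3) = 73/11; p² − 44·q² = 5329 − 5324 = 5.
  k = 6: m = 3, d = 5, a = ⌊(6 + 3)/5⌋ = 1; p/q = (1·73 + 53)/(1·11 + 8) = 126/19; p² − 44·q² = 15876 − 15884 = -8.
  k = 7: m = 2, d = 8, a = ⌊(6 + 2)/8⌋ = 1; p/q = (1·126 + 73)/(1·19 + 11) = 199/30; p² − 44·q² = 39601 − 39600 = 1.
  The first convergent with p² − 44·q² = 1 gives the fundamental solution (x₁, y₁) = (199, 30).
Step 2: Apply the recurrence (x_{n+1}, y_{n+1}) = (x₁x_n + 44y₁y_n, x₁y_n + y₁x_n) repeatedly.
  From (x_1, y_1) = (199, 30): x_2 = 199·199 + 44·30·30 = 79201; y_2 = 199·30 + 30·199 = 11940.
Step 3: Verify x_2² - 44·y_2² = 6272798401 - 6272798400 = 1 (should be 1). ✓

(x_1, y_1) = (199, 30); (x_2, y_2) = (79201, 11940).


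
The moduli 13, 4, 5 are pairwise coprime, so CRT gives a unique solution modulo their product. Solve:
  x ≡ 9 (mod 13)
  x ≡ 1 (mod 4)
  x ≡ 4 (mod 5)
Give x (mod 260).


Moduli 13, 4, 5 are pairwise coprime; by CRT there is a unique solution modulo M = 13 · 4 · 5 = 260.
Solve pairwise, accumulating the modulus:
  Start with x ≡ 9 (mod 13).
  Combine with x ≡ 1 (mod 4): since gcd(13, 4) = 1, we get a unique residue mod 52.
    Write x = 9 + 13·t and substitute into x ≡ 1 (mod 4): 13·t ≡ 1 − 9 = -8 (mod 4).
    Reduce coefficients mod 4: 1·t ≡ 0 (mod 4).
    So t ≡ 0 (mod 4).
    Then x = 9 + 13·0 = 9, valid modulo lcm(13, 4) = 52: x ≡ 9 (mod 52).
  Combine with x ≡ 4 (mod 5): since gcd(52, 5) = 1, we get a unique residue mod 260.
    Write x = 9 + 52·t and substitute into x ≡ 4 (mod 5): 52·t ≡ 4 − 9 = -5 (mod 5).
    Reduce coefficients mod 5: 2·t ≡ 0 (mod 5).
    The inverse of 2 mod 5 is 3 (since 2·3 = 6 = 1·5 + 1), so t ≡ 3·0 = 0 ≡ 0 (mod 5).
    Then x = 9 + 52·0 = 9, valid modulo lcm(52, 5) = 260: x ≡ 9 (mod 260).
Verify: 9 mod 13 = 9 ✓, 9 mod 4 = 1 ✓, 9 mod 5 = 4 ✓.

x ≡ 9 (mod 260).


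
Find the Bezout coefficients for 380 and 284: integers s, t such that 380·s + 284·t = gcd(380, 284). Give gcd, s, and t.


Euclidean algorithm on (380, 284) — divide until remainder is 0:
  380 = 1 · 284 + 96
  284 = 2 · 96 + 92
  96 = 1 · 92 + 4
  92 = 23 · 4 + 0
gcd(380, 284) = 4.
Track Bezout coefficients alongside the remainders: start with r₀ = 380 = a·1 + b·0 (s = 1, t = 0) and r₁ = 284 = a·0 + b·1 (s = 0, t = 1); each new remainder r_{k+1} = r_{k-1} − q_k·r_k inherits s_{k+1} = s_{k-1} − q_k·s_k, t_{k+1} = t_{k-1} − q_k·t_k, so r_k = a·s_k + b·t_k at every step:
  q = 1: r = 96, s = 1 − 1·0 = 1, t = 0 − 1·1 = -1  (check: 380·1 + 284·(-1) = 96)
  q = 2: r = 92, s = 0 − 2·1 = -2, t = 1 − 2·(-1) = 3  (check: 380·(-2) + 284·3 = 92)
  q = 1: r = 4, s = 1 − 1·(-2) = 3, t = -1 − 1·3 = -4  (check: 380·3 + 284·(-4) = 4)
The row with r = 4 (the gcd) gives the Bezout coefficients s = 3, t = -4.
Result: 380 · (3) + 284 · (-4) = 4.

gcd(380, 284) = 4; s = 3, t = -4 (check: 380·3 + 284·(-4) = 4).
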